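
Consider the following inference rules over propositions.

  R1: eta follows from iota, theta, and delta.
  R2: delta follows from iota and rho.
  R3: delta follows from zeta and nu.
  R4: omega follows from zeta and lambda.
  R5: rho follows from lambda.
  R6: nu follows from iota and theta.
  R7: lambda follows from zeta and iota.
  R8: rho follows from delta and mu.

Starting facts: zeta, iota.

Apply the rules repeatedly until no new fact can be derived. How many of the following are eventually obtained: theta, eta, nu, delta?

1

From zeta and iota, R7 gives lambda.
From lambda, R5 gives rho.
iota and rho hold, so delta follows (R2).
No rule produces theta, and it is not given.
eta would need iota, theta, and delta (R1), but theta is never established.
nu would need iota and theta (R6), but theta is never established.
delta: reached.
Reached: delta — 1 of the 4.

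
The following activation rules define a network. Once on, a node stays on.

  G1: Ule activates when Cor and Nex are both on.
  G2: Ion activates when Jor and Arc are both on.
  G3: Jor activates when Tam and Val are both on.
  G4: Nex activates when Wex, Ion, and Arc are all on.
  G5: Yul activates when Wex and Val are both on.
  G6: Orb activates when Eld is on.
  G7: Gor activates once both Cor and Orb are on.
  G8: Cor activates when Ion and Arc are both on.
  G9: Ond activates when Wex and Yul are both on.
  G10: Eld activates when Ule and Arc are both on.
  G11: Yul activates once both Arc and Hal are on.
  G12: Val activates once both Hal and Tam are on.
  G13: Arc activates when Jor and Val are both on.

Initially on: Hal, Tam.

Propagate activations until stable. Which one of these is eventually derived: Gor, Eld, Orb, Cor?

Cor

G12: Hal and Tam on → Val on.
Tam and Val are on, so Jor activates (G3).
Jor and Val are on, so Arc activates (G13).
G2: Jor and Arc on → Ion on.
Ion and Arc are on, so Cor activates (G8).
Gor would need Cor and Orb (G7), but Orb never turns on. Orb would need Eld (G6), but Eld never turns on. Eld would need Ule and Arc (G10), but Ule never turns on.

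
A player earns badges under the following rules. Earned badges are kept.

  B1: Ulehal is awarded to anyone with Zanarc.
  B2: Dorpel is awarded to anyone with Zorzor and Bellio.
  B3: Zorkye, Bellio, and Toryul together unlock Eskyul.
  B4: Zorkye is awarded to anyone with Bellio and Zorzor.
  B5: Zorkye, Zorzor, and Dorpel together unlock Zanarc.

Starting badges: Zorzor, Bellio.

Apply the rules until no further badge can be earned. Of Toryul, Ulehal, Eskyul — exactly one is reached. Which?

With Zorzor and Bellio, Dorpel is earned (B2).
With Bellio and Zorzor, Zorkye is earned (B4).
With Zorkye, Zorzor, and Dorpel, Zanarc is earned (B5).
With Zanarc, Ulehal is earned (B1).
Eskyul would need Zorkye, Bellio, and Toryul (B3), but Toryul is never earned. No rule produces Toryul, and it is not given.

Ulehal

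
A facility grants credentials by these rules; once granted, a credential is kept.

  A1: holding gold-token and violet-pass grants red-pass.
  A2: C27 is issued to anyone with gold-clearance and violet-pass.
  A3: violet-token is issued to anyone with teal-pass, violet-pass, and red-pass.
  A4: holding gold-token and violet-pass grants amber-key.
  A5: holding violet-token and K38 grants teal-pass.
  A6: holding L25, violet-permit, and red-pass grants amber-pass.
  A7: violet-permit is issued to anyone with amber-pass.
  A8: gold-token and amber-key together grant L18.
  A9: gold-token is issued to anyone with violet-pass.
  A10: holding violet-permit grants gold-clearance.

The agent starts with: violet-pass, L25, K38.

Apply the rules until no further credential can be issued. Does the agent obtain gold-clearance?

gold-clearance would need violet-permit (A10), but violet-permit is never granted.

No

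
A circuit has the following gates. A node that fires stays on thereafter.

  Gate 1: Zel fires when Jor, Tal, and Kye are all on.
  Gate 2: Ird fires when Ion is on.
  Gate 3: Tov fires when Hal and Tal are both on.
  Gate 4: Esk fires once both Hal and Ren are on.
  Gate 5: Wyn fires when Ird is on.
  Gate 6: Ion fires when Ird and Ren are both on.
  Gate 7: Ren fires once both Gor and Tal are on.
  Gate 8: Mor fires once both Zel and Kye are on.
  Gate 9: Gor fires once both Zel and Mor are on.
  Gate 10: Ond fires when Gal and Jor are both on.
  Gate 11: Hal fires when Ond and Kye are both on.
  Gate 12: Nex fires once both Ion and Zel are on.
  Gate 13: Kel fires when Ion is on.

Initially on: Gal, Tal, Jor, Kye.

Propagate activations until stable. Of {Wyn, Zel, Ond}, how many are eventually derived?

Gate 10: Gal and Jor on → Ond on.
Gate 1: Jor, Tal, and Kye on → Zel on.
Wyn would need Ird (Gate 5), but Ird never turns on.
Zel: reached.
Ond: reached.
Reached: Zel and Ond — 2 of the 3.

2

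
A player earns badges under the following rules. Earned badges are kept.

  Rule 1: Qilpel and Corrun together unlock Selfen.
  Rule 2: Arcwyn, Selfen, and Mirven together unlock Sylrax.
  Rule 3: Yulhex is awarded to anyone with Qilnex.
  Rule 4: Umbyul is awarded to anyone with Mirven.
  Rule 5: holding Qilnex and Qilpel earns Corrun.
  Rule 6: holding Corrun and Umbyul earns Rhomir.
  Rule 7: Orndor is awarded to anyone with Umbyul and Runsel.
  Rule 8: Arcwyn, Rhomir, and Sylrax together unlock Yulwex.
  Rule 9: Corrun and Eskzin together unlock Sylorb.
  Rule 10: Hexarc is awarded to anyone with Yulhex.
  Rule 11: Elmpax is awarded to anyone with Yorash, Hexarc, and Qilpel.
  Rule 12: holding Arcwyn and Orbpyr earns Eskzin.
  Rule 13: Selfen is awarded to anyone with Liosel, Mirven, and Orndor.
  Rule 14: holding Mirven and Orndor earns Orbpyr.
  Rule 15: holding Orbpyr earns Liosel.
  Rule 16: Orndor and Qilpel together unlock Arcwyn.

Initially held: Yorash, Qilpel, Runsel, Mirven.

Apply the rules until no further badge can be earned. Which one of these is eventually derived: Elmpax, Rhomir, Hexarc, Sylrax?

Sylrax

With Mirven, Umbyul is earned (Rule 4).
With Umbyul and Runsel, Orndor is earned (Rule 7).
With Orndor and Qilpel, Arcwyn is earned (Rule 16).
With Mirven and Orndor, Orbpyr is earned (Rule 14).
With Orbpyr, Liosel is earned (Rule 15).
With Liosel, Mirven, and Orndor, Selfen is earned (Rule 13).
With Arcwyn, Selfen, and Mirven, Sylrax is earned (Rule 2).
Rhomir would need Corrun and Umbyul (Rule 6), but Corrun is never earned. Elmpax would need Yorash, Hexarc, and Qilpel (Rule 11), but Hexarc is never earned. Hexarc would need Yulhex (Rule 10), but Yulhex is never earned.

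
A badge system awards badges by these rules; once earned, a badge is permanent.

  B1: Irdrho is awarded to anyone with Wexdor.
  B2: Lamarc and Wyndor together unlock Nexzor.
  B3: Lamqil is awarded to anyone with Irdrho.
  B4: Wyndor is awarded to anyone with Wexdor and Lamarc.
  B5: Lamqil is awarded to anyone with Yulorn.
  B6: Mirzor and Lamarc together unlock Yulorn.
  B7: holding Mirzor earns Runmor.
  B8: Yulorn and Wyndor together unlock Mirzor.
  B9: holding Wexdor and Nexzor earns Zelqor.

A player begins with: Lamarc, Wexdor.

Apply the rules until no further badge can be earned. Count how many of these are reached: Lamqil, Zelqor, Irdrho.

3

With Wexdor and Lamarc, Wyndor is earned (B4).
With Wexdor, Irdrho is earned (B1).
With Lamarc and Wyndor, Nexzor is earned (B2).
With Irdrho, Lamqil is earned (B3).
With Wexdor and Nexzor, Zelqor is earned (B9).
Lamqil: reached.
Zelqor: reached.
Irdrho: reached.
All 3 are reached.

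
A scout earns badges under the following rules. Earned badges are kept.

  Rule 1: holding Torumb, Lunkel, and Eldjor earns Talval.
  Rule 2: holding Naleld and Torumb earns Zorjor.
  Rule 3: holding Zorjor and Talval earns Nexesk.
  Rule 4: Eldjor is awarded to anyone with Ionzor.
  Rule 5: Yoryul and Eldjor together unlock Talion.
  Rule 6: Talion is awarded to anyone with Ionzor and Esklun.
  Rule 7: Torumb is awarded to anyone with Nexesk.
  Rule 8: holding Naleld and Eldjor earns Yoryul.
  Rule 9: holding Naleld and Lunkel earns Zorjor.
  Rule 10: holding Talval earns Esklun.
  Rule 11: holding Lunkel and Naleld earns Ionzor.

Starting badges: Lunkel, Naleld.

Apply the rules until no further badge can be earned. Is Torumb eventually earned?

No

Torumb would need Nexesk (Rule 7), but Nexesk is never earned.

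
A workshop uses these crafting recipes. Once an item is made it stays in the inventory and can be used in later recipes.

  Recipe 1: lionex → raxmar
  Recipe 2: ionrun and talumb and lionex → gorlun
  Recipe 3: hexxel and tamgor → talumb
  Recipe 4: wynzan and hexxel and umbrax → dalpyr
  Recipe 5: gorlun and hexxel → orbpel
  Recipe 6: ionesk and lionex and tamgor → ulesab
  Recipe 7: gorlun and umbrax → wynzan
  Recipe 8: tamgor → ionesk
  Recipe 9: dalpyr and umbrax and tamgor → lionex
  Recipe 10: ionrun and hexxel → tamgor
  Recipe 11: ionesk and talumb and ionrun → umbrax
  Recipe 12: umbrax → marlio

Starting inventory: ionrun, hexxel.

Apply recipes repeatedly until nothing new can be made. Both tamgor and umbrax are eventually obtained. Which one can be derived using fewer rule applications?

tamgor: ionrun and hexxel → tamgor (Recipe 10). [1 rule application]
umbrax: ionrun and hexxel → tamgor (Recipe 10). tamgor → ionesk (Recipe 8). Using Recipe 3, hexxel and tamgor make talumb. Using Recipe 11, ionesk, talumb, and ionrun make umbrax. [4 rule applications]
tamgor needs fewer.

tamgor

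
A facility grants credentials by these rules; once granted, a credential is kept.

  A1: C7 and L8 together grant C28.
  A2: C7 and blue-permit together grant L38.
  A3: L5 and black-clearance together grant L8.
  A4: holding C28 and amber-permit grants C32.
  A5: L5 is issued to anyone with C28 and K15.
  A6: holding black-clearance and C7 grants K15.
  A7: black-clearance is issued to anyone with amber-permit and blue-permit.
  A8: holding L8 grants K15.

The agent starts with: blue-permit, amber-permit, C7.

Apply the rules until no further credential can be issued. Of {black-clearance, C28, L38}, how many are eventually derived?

Holding C7 and blue-permit grants L38 (A2).
Holding amber-permit and blue-permit grants black-clearance (A7).
black-clearance: reached.
C28 would need C7 and L8 (A1), but L8 is never granted.
L38: reached.
Reached: black-clearance and L38 — 2 of the 3.

2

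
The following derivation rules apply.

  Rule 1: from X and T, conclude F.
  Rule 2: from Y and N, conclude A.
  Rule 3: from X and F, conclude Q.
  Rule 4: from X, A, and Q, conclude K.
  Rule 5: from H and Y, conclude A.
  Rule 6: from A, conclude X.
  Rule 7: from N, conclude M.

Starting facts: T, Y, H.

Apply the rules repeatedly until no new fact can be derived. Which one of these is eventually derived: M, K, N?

H and Y hold, so A follows (Rule 5).
A holds, so X follows (Rule 6).
From X and T, Rule 1 gives F.
X and F hold, so Q follows (Rule 3).
X, A, and Q hold, so K follows (Rule 4).
M would need N (Rule 7), but N is never established. No rule produces N, and it is not given.

K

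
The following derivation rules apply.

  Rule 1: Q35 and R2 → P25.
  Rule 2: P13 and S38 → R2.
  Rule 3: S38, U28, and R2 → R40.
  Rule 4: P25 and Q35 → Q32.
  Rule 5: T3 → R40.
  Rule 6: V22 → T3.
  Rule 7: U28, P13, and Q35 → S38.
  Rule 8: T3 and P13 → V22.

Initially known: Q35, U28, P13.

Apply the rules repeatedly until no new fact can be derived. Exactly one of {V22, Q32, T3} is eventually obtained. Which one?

Q32

U28, P13, and Q35 hold, so S38 follows (Rule 7).
P13 and S38 hold, so R2 follows (Rule 2).
From Q35 and R2, Rule 1 gives P25.
P25 and Q35 hold, so Q32 follows (Rule 4).
V22 would need T3 and P13 (Rule 8), but T3 is never established. T3 would need V22 (Rule 6), but V22 is never established.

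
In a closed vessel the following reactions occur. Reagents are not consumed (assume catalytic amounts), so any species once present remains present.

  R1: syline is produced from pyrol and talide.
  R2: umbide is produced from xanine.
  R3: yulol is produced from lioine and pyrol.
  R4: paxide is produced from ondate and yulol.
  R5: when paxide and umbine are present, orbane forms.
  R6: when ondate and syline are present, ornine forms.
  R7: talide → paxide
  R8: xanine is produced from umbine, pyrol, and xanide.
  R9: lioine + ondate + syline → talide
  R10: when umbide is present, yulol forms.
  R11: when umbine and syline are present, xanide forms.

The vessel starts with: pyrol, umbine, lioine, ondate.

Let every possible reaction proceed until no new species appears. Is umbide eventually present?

No

umbide would need xanine (R2), but xanine never forms.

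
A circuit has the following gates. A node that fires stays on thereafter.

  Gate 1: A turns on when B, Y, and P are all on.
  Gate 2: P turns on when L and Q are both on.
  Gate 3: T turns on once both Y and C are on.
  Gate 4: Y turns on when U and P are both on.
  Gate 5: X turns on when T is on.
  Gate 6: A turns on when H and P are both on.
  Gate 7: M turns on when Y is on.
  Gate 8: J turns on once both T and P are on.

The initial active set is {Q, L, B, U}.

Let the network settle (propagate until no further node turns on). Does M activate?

Gate 2: L and Q on → P on.
Gate 4: U and P on → Y on.
Y is on, so M turns on (Gate 7).

Yes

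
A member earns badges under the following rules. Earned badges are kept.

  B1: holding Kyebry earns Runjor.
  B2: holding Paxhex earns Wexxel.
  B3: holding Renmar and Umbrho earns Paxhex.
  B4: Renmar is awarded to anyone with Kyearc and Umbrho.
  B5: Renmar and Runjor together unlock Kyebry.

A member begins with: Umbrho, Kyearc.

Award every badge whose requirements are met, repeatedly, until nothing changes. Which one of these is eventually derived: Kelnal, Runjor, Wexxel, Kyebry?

Wexxel

With Kyearc and Umbrho, Renmar is earned (B4).
With Renmar and Umbrho, Paxhex is earned (B3).
With Paxhex, Wexxel is earned (B2).
Kyebry would need Renmar and Runjor (B5), but Runjor is never earned. Runjor would need Kyebry (B1), but Kyebry is never earned. No rule produces Kelnal, and it is not given.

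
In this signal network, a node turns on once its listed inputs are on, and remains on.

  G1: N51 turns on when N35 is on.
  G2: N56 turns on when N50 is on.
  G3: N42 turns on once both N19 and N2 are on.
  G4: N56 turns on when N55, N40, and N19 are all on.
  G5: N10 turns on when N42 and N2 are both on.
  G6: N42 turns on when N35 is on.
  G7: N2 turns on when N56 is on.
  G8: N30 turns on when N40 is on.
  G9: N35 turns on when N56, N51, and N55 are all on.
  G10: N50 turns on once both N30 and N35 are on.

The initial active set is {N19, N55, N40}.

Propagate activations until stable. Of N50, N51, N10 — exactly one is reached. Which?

G4: N55, N40, and N19 on → N56 on.
N56 is on, so N2 turns on (G7).
G3: N19 and N2 on → N42 on.
G5: N42 and N2 on → N10 on.
N50 would need N30 and N35 (G10), but N35 never turns on. N51 would need N35 (G1), but N35 never turns on.

N10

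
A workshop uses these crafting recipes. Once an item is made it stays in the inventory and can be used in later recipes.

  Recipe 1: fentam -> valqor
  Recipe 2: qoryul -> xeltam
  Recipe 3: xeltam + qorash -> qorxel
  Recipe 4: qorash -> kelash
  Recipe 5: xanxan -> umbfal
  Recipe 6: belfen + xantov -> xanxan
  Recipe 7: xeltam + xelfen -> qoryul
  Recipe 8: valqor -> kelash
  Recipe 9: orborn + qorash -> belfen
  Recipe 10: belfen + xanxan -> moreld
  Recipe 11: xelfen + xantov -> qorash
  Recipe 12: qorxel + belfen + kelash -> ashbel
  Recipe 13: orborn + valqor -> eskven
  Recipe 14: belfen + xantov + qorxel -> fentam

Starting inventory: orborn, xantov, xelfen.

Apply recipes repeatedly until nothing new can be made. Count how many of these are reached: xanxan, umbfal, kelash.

Using Recipe 11, xelfen and xantov make qorash.
qorash -> kelash (Recipe 4).
Using Recipe 9, orborn and qorash make belfen.
belfen + xantov -> xanxan (Recipe 6).
xanxan -> umbfal (Recipe 5).
xanxan: reached.
umbfal: reached.
kelash: reached.
All 3 are reached.

3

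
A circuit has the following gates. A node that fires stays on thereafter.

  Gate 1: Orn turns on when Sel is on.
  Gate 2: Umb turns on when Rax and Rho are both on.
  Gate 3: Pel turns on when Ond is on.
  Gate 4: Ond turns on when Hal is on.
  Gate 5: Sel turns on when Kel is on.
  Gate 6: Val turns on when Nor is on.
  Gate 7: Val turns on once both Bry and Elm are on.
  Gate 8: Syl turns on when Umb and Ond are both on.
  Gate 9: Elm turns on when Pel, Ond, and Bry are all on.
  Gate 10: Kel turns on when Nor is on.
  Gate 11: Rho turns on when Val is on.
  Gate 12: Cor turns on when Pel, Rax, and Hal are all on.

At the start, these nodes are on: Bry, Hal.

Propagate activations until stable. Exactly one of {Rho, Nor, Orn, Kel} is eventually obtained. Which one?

Rho

Gate 4: Hal on → Ond on.
Gate 3: Ond on → Pel on.
Gate 9: Pel, Ond, and Bry on → Elm on.
Bry and Elm are on, so Val turns on (Gate 7).
Gate 11: Val on → Rho on.
Orn would need Sel (Gate 1), but Sel never turns on. Kel would need Nor (Gate 10), but Nor never turns on. No rule produces Nor, and it is not given.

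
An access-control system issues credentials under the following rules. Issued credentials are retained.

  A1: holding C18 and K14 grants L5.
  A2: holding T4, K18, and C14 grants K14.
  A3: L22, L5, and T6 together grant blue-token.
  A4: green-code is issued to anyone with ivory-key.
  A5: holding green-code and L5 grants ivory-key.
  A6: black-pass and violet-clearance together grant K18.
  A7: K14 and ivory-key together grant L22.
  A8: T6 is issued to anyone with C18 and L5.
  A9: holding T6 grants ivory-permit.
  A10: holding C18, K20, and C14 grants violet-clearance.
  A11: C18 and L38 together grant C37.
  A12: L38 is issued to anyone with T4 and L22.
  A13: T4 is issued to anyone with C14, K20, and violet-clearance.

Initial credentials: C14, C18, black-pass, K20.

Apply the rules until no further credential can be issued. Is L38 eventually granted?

No

L38 would need T4 and L22 (A12), but L22 is never granted.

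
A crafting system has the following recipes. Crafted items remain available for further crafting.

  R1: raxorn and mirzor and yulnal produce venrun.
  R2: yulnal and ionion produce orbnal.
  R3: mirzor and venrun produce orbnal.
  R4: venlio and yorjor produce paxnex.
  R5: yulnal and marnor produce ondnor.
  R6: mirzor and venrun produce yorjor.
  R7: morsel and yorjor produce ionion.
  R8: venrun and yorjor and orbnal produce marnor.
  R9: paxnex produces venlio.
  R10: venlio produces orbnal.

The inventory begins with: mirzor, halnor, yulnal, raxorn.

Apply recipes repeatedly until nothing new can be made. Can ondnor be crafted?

Using R1, raxorn, mirzor, and yulnal make venrun.
Using R6, mirzor and venrun make yorjor.
mirzor and venrun → orbnal (R3).
Using R8, venrun, yorjor, and orbnal make marnor.
yulnal and marnor → ondnor (R5).

Yes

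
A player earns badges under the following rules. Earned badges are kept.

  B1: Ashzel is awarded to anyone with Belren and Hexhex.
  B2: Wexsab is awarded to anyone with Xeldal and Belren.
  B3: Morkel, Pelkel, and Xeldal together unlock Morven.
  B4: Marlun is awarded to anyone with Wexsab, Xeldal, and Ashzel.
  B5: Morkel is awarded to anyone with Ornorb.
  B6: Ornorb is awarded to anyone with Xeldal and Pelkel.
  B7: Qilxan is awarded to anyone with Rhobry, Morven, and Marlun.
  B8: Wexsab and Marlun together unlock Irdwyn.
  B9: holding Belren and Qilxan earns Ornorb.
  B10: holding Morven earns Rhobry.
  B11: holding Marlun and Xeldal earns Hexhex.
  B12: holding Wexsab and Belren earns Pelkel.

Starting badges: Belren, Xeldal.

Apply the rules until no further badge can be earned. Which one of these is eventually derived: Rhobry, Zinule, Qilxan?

With Xeldal and Belren, Wexsab is earned (B2).
With Wexsab and Belren, Pelkel is earned (B12).
With Xeldal and Pelkel, Ornorb is earned (B6).
With Ornorb, Morkel is earned (B5).
With Morkel, Pelkel, and Xeldal, Morven is earned (B3).
With Morven, Rhobry is earned (B10).
No rule produces Zinule, and it is not given. Qilxan would need Rhobry, Morven, and Marlun (B7), but Marlun is never earned.

Rhobry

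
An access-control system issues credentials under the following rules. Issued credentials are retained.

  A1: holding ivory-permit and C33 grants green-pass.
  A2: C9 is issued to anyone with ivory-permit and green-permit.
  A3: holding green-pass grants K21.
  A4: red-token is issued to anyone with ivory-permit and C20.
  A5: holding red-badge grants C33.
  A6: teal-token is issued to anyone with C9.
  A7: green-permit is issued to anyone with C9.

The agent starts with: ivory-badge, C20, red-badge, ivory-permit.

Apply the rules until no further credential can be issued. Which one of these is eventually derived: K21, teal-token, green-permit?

K21

Holding red-badge grants C33 (A5).
Holding ivory-permit and C33 grants green-pass (A1).
Holding green-pass grants K21 (A3).
green-permit would need C9 (A7), but C9 is never granted. teal-token would need C9 (A6), but C9 is never granted.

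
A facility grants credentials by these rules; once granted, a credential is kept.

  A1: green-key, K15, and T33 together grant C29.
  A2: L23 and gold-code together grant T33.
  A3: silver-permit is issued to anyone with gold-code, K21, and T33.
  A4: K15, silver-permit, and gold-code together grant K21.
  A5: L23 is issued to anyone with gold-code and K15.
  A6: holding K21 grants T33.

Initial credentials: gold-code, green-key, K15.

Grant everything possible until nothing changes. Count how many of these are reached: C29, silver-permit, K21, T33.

2

Holding gold-code and K15 grants L23 (A5).
Holding L23 and gold-code grants T33 (A2).
Holding green-key, K15, and T33 grants C29 (A1).
C29: reached.
silver-permit would need gold-code, K21, and T33 (A3), but K21 is never granted.
K21 would need K15, silver-permit, and gold-code (A4), but silver-permit is never granted.
T33: reached.
Reached: C29 and T33 — 2 of the 4.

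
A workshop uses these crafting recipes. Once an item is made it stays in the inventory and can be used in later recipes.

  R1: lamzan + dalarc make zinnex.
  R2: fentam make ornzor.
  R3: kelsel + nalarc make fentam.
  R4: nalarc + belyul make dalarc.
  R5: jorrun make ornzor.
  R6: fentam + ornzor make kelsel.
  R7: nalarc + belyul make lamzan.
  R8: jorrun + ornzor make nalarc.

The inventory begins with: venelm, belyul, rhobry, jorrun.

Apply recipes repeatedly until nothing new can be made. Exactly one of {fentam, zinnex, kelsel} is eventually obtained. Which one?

jorrun → ornzor (R5).
Using R8, jorrun and ornzor make nalarc.
nalarc + belyul → lamzan (R7).
Using R4, nalarc and belyul make dalarc.
lamzan + dalarc → zinnex (R1).
kelsel would need fentam and ornzor (R6), but fentam is never obtained. fentam would need kelsel and nalarc (R3), but kelsel is never obtained.

zinnex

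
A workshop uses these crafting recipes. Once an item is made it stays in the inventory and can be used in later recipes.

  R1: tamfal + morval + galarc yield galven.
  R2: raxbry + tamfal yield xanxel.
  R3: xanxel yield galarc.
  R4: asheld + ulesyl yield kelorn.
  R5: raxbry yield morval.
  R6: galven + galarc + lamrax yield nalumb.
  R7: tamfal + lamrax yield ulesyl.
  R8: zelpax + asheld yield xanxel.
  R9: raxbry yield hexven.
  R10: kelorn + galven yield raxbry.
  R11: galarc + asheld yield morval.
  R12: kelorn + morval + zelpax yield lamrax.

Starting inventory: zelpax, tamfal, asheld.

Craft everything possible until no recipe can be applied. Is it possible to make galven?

zelpax + asheld → xanxel (R8).
Using R3, xanxel makes galarc.
Using R11, galarc and asheld make morval.
Using R1, tamfal, morval, and galarc make galven.

Yes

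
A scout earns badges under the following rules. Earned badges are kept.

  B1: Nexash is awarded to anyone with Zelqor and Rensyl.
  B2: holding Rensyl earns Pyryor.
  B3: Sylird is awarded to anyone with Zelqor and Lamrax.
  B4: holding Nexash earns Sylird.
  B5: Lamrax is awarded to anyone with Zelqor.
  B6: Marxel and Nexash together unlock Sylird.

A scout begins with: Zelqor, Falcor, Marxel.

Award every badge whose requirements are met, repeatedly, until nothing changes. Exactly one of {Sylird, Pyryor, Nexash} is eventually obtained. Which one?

Sylird

With Zelqor, Lamrax is earned (B5).
With Zelqor and Lamrax, Sylird is earned (B3).
Pyryor would need Rensyl (B2), but Rensyl is never earned. Nexash would need Zelqor and Rensyl (B1), but Rensyl is never earned.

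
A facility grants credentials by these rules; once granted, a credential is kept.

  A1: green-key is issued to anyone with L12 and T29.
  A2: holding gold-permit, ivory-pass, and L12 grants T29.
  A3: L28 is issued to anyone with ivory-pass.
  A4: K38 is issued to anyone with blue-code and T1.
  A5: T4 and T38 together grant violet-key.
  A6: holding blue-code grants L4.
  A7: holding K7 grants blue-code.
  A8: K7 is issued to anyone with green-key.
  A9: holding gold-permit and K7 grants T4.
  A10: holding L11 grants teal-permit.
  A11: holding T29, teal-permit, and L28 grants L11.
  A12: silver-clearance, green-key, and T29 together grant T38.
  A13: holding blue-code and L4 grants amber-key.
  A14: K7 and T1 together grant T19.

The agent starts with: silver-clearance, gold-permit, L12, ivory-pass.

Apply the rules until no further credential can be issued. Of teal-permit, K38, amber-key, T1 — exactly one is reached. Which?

amber-key

Holding gold-permit, ivory-pass, and L12 grants T29 (A2).
Holding L12 and T29 grants green-key (A1).
Holding green-key grants K7 (A8).
Holding K7 grants blue-code (A7).
Holding blue-code grants L4 (A6).
Holding blue-code and L4 grants amber-key (A13).
teal-permit would need L11 (A10), but L11 is never granted. No rule produces T1, and it is not given. K38 would need blue-code and T1 (A4), but T1 is never granted.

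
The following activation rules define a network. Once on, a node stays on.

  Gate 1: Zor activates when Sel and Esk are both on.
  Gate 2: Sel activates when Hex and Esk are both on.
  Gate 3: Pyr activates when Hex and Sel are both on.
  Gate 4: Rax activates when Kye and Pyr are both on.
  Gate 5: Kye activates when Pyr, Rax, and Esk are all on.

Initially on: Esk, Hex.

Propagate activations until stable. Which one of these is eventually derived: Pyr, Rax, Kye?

Gate 2: Hex and Esk on → Sel on.
Gate 3: Hex and Sel on → Pyr on.
Kye would need Pyr, Rax, and Esk (Gate 5), but Rax never turns on. Rax would need Kye and Pyr (Gate 4), but Kye never turns on.

Pyr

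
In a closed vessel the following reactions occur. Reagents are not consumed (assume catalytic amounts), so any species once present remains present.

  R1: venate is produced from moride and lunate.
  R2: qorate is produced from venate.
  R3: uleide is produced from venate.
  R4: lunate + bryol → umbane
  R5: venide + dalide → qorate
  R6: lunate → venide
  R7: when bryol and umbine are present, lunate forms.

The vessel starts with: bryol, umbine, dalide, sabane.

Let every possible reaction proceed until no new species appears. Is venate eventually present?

venate would need moride and lunate (R1), but moride never forms.

No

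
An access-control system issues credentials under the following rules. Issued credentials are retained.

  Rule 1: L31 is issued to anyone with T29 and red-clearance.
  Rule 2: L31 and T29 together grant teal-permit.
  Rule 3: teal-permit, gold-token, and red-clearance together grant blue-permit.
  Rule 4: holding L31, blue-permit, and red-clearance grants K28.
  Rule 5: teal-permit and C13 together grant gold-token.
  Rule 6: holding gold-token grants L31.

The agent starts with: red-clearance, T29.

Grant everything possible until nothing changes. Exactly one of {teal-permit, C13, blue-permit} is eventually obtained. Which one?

teal-permit

Holding T29 and red-clearance grants L31 (Rule 1).
Holding L31 and T29 grants teal-permit (Rule 2).
blue-permit would need teal-permit, gold-token, and red-clearance (Rule 3), but gold-token is never granted. No rule produces C13, and it is not given.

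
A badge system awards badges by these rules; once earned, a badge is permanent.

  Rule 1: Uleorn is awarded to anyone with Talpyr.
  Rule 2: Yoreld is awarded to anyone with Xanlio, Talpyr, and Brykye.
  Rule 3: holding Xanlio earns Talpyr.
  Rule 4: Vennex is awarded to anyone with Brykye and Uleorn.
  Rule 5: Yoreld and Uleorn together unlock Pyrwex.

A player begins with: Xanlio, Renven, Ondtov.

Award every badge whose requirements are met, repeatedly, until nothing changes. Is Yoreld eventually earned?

No

Yoreld would need Xanlio, Talpyr, and Brykye (Rule 2), but Brykye is never earned.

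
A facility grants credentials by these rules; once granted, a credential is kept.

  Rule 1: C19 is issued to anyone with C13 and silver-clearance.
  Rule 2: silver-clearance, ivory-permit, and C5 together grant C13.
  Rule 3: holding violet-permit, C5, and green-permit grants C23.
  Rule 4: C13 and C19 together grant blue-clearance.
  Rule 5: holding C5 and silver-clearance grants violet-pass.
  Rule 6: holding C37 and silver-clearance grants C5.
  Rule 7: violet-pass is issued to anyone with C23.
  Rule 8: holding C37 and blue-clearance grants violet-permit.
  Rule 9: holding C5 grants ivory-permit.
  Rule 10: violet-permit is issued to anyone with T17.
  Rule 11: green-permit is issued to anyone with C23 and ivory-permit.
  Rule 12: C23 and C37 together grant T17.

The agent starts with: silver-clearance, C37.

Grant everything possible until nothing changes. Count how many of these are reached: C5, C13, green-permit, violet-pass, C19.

4

Holding C37 and silver-clearance grants C5 (Rule 6).
Holding C5 and silver-clearance grants violet-pass (Rule 5).
Holding C5 grants ivory-permit (Rule 9).
Holding silver-clearance, ivory-permit, and C5 grants C13 (Rule 2).
Holding C13 and silver-clearance grants C19 (Rule 1).
C5: reached.
C13: reached.
green-permit would need C23 and ivory-permit (Rule 11), but C23 is never granted.
violet-pass: reached.
C19: reached.
Reached: C5, C13, violet-pass, and C19 — 4 of the 5.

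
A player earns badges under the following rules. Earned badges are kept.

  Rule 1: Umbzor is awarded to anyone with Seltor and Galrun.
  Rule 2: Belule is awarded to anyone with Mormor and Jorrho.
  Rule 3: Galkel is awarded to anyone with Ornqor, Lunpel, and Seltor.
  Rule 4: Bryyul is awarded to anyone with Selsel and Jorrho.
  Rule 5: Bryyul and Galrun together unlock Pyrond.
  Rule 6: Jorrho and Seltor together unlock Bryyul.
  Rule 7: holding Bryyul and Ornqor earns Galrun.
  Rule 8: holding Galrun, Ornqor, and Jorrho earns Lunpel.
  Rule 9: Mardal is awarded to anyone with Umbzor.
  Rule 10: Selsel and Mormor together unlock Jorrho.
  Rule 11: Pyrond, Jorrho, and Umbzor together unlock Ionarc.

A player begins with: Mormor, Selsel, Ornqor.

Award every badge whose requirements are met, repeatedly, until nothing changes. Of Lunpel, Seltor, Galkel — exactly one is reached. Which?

With Selsel and Mormor, Jorrho is earned (Rule 10).
With Selsel and Jorrho, Bryyul is earned (Rule 4).
With Bryyul and Ornqor, Galrun is earned (Rule 7).
With Galrun, Ornqor, and Jorrho, Lunpel is earned (Rule 8).
No rule produces Seltor, and it is not given. Galkel would need Ornqor, Lunpel, and Seltor (Rule 3), but Seltor is never earned.

Lunpel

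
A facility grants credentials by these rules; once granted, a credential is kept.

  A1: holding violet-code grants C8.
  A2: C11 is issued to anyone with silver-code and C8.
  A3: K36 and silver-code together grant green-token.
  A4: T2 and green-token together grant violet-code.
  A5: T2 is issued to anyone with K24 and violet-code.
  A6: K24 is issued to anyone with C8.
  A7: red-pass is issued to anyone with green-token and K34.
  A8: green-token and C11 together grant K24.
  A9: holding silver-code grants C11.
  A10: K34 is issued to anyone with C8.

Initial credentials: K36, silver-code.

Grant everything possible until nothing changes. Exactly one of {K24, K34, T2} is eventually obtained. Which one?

Holding K36 and silver-code grants green-token (A3).
Holding silver-code grants C11 (A9).
Holding green-token and C11 grants K24 (A8).
K34 would need C8 (A10), but C8 is never granted. T2 would need K24 and violet-code (A5), but violet-code is never granted.

K24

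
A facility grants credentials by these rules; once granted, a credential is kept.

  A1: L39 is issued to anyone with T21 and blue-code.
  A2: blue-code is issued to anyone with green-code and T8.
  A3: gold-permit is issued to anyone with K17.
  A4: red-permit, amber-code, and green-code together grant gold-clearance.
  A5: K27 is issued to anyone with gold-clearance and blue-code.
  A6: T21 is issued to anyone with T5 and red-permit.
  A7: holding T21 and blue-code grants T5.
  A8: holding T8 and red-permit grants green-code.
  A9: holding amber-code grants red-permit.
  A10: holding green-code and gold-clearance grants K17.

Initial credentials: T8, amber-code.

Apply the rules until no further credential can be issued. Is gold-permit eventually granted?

Holding amber-code grants red-permit (A9).
Holding T8 and red-permit grants green-code (A8).
Holding red-permit, amber-code, and green-code grants gold-clearance (A4).
Holding green-code and gold-clearance grants K17 (A10).
Holding K17 grants gold-permit (A3).

Yes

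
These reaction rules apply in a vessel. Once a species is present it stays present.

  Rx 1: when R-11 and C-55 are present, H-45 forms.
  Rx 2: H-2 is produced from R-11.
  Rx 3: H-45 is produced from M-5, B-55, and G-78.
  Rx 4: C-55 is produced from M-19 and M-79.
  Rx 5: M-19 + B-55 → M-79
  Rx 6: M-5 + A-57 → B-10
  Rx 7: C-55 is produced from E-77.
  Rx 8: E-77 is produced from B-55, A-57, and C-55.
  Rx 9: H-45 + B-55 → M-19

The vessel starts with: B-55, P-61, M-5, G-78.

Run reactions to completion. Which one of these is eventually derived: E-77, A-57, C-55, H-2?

C-55

M-5, B-55, and G-78 present → H-45 forms (Rx 3).
H-45 and B-55 present → M-19 forms (Rx 9).
M-19 and B-55 present → M-79 forms (Rx 5).
M-19 and M-79 present → C-55 forms (Rx 4).
H-2 would need R-11 (Rx 2), but R-11 never forms. E-77 would need B-55, A-57, and C-55 (Rx 8), but A-57 never forms. No rule produces A-57, and it is not given.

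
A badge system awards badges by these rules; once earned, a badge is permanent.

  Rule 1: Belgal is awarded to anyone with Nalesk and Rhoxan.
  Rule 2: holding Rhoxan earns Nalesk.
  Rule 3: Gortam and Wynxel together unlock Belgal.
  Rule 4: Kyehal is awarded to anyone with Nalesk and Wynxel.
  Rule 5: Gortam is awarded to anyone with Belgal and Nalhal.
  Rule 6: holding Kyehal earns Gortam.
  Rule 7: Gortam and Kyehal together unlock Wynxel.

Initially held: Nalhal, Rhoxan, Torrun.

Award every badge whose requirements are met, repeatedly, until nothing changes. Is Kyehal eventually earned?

Kyehal would need Nalesk and Wynxel (Rule 4), but Wynxel is never earned.

No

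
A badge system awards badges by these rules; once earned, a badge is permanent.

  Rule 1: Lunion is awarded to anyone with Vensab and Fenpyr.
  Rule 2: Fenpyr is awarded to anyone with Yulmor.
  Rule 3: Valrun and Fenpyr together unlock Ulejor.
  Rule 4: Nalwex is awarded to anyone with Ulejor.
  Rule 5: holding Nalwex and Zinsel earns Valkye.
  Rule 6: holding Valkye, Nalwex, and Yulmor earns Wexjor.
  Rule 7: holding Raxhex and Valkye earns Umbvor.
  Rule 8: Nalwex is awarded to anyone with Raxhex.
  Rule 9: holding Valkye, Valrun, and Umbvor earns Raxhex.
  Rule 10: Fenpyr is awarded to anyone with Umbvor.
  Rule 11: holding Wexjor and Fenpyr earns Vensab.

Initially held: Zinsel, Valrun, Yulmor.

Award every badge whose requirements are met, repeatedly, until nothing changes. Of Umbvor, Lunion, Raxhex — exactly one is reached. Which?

Lunion

With Yulmor, Fenpyr is earned (Rule 2).
With Valrun and Fenpyr, Ulejor is earned (Rule 3).
With Ulejor, Nalwex is earned (Rule 4).
With Nalwex and Zinsel, Valkye is earned (Rule 5).
With Valkye, Nalwex, and Yulmor, Wexjor is earned (Rule 6).
With Wexjor and Fenpyr, Vensab is earned (Rule 11).
With Vensab and Fenpyr, Lunion is earned (Rule 1).
Raxhex would need Valkye, Valrun, and Umbvor (Rule 9), but Umbvor is never earned. Umbvor would need Raxhex and Valkye (Rule 7), but Raxhex is never earned.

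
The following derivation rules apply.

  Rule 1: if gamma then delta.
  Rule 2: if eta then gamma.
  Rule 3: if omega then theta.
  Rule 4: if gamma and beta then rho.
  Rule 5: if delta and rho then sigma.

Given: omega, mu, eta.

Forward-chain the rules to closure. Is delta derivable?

From eta, Rule 2 gives gamma.
gamma holds, so delta follows (Rule 1).

Yes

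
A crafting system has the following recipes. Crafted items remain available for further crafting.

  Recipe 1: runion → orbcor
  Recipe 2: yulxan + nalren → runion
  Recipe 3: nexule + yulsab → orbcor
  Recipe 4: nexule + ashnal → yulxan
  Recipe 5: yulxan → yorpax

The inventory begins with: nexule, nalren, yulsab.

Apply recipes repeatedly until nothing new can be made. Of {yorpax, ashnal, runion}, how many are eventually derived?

0

yorpax would need yulxan (Recipe 5), but yulxan is never obtained.
No rule produces ashnal, and it is not given.
runion would need yulxan and nalren (Recipe 2), but yulxan is never obtained.
None of the 3 are reached.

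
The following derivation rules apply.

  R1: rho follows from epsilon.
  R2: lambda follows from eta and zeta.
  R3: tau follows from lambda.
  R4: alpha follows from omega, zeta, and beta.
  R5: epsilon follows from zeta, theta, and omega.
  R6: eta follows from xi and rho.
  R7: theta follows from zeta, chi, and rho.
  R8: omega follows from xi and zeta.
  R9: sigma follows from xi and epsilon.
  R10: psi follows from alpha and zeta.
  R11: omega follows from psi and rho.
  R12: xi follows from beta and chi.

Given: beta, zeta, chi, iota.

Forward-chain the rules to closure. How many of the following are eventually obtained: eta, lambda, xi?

1

beta and chi hold, so xi follows (R12).
eta would need xi and rho (R6), but rho is never established.
lambda would need eta and zeta (R2), but eta is never established.
xi: reached.
Reached: xi — 1 of the 3.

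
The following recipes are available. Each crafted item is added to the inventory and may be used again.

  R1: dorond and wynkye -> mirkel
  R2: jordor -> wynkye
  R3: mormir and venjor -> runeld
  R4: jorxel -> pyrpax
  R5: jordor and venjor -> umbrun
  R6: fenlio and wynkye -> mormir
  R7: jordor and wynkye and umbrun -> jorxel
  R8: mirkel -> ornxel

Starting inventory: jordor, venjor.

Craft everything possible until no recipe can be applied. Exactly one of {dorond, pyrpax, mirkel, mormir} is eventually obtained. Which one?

pyrpax

jordor and venjor -> umbrun (R5).
Using R2, jordor makes wynkye.
Using R7, jordor, wynkye, and umbrun make jorxel.
jorxel -> pyrpax (R4).
mormir would need fenlio and wynkye (R6), but fenlio is never obtained. No rule produces dorond, and it is not given. mirkel would need dorond and wynkye (R1), but dorond is never obtained.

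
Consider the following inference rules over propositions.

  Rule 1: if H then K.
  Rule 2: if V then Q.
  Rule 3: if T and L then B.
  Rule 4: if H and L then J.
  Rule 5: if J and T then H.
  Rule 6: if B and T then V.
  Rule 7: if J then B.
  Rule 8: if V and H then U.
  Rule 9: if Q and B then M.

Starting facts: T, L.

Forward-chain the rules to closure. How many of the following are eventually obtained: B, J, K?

T and L hold, so B follows (Rule 3).
B: reached.
J would need H and L (Rule 4), but H is never established.
K would need H (Rule 1), but H is never established.
Reached: B — 1 of the 3.

1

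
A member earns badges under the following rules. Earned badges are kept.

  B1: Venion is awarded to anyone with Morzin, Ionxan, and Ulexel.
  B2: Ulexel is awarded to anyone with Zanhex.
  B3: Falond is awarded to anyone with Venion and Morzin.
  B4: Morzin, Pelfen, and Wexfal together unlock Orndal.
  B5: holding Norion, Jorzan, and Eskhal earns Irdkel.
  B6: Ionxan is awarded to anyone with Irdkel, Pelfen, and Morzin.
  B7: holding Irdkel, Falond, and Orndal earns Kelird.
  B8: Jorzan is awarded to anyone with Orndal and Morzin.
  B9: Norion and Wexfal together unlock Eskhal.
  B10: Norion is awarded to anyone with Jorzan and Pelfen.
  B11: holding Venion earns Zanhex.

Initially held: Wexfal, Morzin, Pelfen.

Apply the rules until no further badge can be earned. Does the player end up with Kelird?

Kelird would need Irdkel, Falond, and Orndal (B7), but Falond is never earned.

No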